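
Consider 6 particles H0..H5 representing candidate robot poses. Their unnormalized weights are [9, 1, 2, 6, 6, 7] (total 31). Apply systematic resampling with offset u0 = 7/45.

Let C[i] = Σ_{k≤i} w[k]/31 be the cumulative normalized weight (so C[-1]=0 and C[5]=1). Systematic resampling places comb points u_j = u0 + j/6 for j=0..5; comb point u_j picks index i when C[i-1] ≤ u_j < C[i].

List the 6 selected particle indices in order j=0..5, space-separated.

0 1 3 4 5 5

C = [9/31, 10/31, 12/31, 18/31, 24/31, 1]
j=0: u_0=7/45 ∈ [0, 9/31) → index 0
j=1: u_1=29/90 ∈ [9/31, 10/31) → index 1
j=2: u_2=22/45 ∈ [12/31, 18/31) → index 3
j=3: u_3=59/90 ∈ [18/31, 24/31) → index 4
j=4: u_4=37/45 ∈ [24/31, 1) → index 5
j=5: u_5=89/90 ∈ [24/31, 1) → index 5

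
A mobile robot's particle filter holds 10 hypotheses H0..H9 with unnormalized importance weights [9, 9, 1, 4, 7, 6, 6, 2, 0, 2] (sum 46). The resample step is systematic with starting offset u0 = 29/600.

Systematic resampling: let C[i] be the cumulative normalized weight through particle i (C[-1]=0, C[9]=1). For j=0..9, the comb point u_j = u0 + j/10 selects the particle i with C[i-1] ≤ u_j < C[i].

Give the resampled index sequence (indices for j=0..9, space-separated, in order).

0 0 1 1 3 4 4 5 6 7

C = [9/46, 9/23, 19/46, 1/2, 15/23, 18/23, 21/23, 22/23, 22/23, 1]
j=0: u_0=29/600 ∈ [0, 9/46) → index 0
j=1: u_1=89/600 ∈ [0, 9/46) → index 0
j=2: u_2=149/600 ∈ [9/46, 9/23) → index 1
j=3: u_3=209/600 ∈ [9/46, 9/23) → index 1
j=4: u_4=269/600 ∈ [19/46, 1/2) → index 3
j=5: u_5=329/600 ∈ [1/2, 15/23) → index 4
j=6: u_6=389/600 ∈ [1/2, 15/23) → index 4
j=7: u_7=449/600 ∈ [15/23, 18/23) → index 5
j=8: u_8=509/600 ∈ [18/23, 21/23) → index 6
j=9: u_9=569/600 ∈ [21/23, 22/23) → index 7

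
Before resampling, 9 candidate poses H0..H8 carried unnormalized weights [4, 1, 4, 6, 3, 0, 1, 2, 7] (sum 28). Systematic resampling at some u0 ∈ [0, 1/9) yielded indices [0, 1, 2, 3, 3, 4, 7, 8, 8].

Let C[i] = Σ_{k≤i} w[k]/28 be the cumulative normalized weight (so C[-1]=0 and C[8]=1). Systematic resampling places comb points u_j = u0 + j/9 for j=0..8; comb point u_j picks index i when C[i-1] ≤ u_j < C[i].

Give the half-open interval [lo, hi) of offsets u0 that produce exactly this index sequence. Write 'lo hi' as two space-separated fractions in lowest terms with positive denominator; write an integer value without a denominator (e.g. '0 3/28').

2/63 17/252

C = [1/7, 5/28, 9/28, 15/28, 9/14, 9/14, 19/28, 3/4, 1]
j=0 picked index 0: u0 ∈ [0, 1/7)
j=1 picked index 1: u0 ∈ [2/63, 17/252)
j=2 picked index 2: u0 ∈ [-11/252, 25/252)
j=3 picked index 3: u0 ∈ [-1/84, 17/84)
j=4 picked index 3: u0 ∈ [-31/252, 23/252)
j=5 picked index 4: u0 ∈ [-5/252, 11/126)
j=6 picked index 7: u0 ∈ [1/84, 1/12)
j=7 picked index 8: u0 ∈ [-1/36, 2/9)
j=8 picked index 8: u0 ∈ [-5/36, 1/9)
intersection: [2/63, 17/252)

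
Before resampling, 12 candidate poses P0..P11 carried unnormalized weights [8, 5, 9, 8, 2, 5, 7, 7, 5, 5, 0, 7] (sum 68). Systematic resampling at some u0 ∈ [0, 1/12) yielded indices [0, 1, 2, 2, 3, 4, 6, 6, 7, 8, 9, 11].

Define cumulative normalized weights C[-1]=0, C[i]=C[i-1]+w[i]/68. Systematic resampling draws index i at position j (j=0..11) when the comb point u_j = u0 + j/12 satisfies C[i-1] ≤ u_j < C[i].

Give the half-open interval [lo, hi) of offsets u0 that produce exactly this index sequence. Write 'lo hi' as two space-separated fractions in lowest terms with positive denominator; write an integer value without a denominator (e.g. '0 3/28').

3/68 11/204

C = [2/17, 13/68, 11/34, 15/34, 8/17, 37/68, 11/17, 3/4, 14/17, 61/68, 61/68, 1]
j=0 picked index 0: u0 ∈ [0, 2/17)
j=1 picked index 1: u0 ∈ [7/204, 11/102)
j=2 picked index 2: u0 ∈ [5/204, 8/51)
j=3 picked index 2: u0 ∈ [-1/17, 5/68)
j=4 picked index 3: u0 ∈ [-1/102, 11/102)
j=5 picked index 4: u0 ∈ [5/204, 11/204)
j=6 picked index 6: u0 ∈ [3/68, 5/34)
j=7 picked index 6: u0 ∈ [-2/51, 13/204)
j=8 picked index 7: u0 ∈ [-1/51, 1/12)
j=9 picked index 8: u0 ∈ [0, 5/68)
j=10 picked index 9: u0 ∈ [-1/102, 13/204)
j=11 picked index 11: u0 ∈ [-1/51, 1/12)
intersection: [3/68, 11/204)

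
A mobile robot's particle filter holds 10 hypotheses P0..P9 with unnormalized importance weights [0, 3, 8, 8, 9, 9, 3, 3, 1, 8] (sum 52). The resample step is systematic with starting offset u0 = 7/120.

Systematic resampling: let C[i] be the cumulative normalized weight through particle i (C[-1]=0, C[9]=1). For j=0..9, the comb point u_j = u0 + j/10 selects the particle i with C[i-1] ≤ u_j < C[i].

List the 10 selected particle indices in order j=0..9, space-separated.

2 2 3 3 4 5 5 6 9 9

C = [0, 3/52, 11/52, 19/52, 7/13, 37/52, 10/13, 43/52, 11/13, 1]
j=0: u_0=7/120 ∈ [3/52, 11/52) → index 2
j=1: u_1=19/120 ∈ [3/52, 11/52) → index 2
j=2: u_2=31/120 ∈ [11/52, 19/52) → index 3
j=3: u_3=43/120 ∈ [11/52, 19/52) → index 3
j=4: u_4=11/24 ∈ [19/52, 7/13) → index 4
j=5: u_5=67/120 ∈ [7/13, 37/52) → index 5
j=6: u_6=79/120 ∈ [7/13, 37/52) → index 5
j=7: u_7=91/120 ∈ [37/52, 10/13) → index 6
j=8: u_8=103/120 ∈ [11/13, 1) → index 9
j=9: u_9=23/24 ∈ [11/13, 1) → index 9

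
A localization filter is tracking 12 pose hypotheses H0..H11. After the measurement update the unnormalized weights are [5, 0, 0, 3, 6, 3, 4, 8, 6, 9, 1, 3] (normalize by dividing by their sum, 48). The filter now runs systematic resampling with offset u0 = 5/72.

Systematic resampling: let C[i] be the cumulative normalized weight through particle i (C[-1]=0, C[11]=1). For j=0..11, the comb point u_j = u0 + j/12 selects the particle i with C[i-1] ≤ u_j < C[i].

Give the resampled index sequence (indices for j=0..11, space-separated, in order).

0 3 4 5 6 7 7 8 9 9 9 11

C = [5/48, 5/48, 5/48, 1/6, 7/24, 17/48, 7/16, 29/48, 35/48, 11/12, 15/16, 1]
j=0: u_0=5/72 ∈ [0, 5/48) → index 0
j=1: u_1=11/72 ∈ [5/48, 1/6) → index 3
j=2: u_2=17/72 ∈ [1/6, 7/24) → index 4
j=3: u_3=23/72 ∈ [7/24, 17/48) → index 5
j=4: u_4=29/72 ∈ [17/48, 7/16) → index 6
j=5: u_5=35/72 ∈ [7/16, 29/48) → index 7
j=6: u_6=41/72 ∈ [7/16, 29/48) → index 7
j=7: u_7=47/72 ∈ [29/48, 35/48) → index 8
j=8: u_8=53/72 ∈ [35/48, 11/12) → index 9
j=9: u_9=59/72 ∈ [35/48, 11/12) → index 9
j=10: u_10=65/72 ∈ [35/48, 11/12) → index 9
j=11: u_11=71/72 ∈ [15/16, 1) → index 11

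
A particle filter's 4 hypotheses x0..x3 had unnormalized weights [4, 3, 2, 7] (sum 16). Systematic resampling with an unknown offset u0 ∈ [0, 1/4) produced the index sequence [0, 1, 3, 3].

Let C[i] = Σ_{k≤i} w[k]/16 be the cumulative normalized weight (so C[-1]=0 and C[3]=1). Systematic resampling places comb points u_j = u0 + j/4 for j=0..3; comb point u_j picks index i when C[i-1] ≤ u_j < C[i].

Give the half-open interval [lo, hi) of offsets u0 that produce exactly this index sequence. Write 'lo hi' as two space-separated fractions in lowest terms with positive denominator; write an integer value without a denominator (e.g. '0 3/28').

C = [1/4, 7/16, 9/16, 1]
j=0 picked index 0: u0 ∈ [0, 1/4)
j=1 picked index 1: u0 ∈ [0, 3/16)
j=2 picked index 3: u0 ∈ [1/16, 1/2)
j=3 picked index 3: u0 ∈ [-3/16, 1/4)
intersection: [1/16, 3/16)

1/16 3/16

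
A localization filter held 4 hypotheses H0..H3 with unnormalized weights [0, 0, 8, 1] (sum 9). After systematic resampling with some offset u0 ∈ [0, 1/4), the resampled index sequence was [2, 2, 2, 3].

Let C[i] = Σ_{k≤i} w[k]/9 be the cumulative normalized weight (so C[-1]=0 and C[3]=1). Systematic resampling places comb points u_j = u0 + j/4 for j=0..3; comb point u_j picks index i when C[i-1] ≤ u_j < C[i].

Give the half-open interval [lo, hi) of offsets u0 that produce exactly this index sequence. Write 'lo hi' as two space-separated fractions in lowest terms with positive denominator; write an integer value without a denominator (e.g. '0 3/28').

C = [0, 0, 8/9, 1]
j=0 picked index 2: u0 ∈ [0, 8/9)
j=1 picked index 2: u0 ∈ [-1/4, 23/36)
j=2 picked index 2: u0 ∈ [-1/2, 7/18)
j=3 picked index 3: u0 ∈ [5/36, 1/4)
intersection: [5/36, 1/4)

5/36 1/4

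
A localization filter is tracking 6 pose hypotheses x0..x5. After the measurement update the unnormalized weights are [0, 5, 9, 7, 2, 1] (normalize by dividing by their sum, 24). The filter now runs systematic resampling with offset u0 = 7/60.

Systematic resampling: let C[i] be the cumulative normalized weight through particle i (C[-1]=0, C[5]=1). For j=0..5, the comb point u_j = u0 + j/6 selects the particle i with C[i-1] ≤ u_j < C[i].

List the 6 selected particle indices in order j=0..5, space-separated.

C = [0, 5/24, 7/12, 7/8, 23/24, 1]
j=0: u_0=7/60 ∈ [0, 5/24) → index 1
j=1: u_1=17/60 ∈ [5/24, 7/12) → index 2
j=2: u_2=9/20 ∈ [5/24, 7/12) → index 2
j=3: u_3=37/60 ∈ [7/12, 7/8) → index 3
j=4: u_4=47/60 ∈ [7/12, 7/8) → index 3
j=5: u_5=19/20 ∈ [7/8, 23/24) → index 4

1 2 2 3 3 4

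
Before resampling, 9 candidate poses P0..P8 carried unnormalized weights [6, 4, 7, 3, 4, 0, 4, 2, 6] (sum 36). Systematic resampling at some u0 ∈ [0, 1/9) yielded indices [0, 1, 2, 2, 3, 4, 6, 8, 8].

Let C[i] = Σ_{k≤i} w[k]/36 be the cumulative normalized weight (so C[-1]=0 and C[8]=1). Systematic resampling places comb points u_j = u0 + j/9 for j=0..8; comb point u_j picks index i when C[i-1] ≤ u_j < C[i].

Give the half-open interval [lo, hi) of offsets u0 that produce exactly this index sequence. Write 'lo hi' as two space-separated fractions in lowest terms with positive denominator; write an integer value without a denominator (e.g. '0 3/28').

1/18 1/9

C = [1/6, 5/18, 17/36, 5/9, 2/3, 2/3, 7/9, 5/6, 1]
j=0 picked index 0: u0 ∈ [0, 1/6)
j=1 picked index 1: u0 ∈ [1/18, 1/6)
j=2 picked index 2: u0 ∈ [1/18, 1/4)
j=3 picked index 2: u0 ∈ [-1/18, 5/36)
j=4 picked index 3: u0 ∈ [1/36, 1/9)
j=5 picked index 4: u0 ∈ [0, 1/9)
j=6 picked index 6: u0 ∈ [0, 1/9)
j=7 picked index 8: u0 ∈ [1/18, 2/9)
j=8 picked index 8: u0 ∈ [-1/18, 1/9)
intersection: [1/18, 1/9)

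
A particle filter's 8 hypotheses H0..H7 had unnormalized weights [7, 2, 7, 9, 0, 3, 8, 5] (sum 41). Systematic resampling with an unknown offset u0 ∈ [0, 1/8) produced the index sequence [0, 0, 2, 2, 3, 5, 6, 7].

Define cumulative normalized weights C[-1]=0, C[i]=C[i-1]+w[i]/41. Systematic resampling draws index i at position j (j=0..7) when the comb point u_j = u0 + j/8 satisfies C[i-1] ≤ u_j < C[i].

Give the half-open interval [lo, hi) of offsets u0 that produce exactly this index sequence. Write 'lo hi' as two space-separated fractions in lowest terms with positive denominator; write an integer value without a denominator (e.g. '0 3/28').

C = [7/41, 9/41, 16/41, 25/41, 25/41, 28/41, 36/41, 1]
j=0 picked index 0: u0 ∈ [0, 7/41)
j=1 picked index 0: u0 ∈ [-1/8, 15/328)
j=2 picked index 2: u0 ∈ [-5/164, 23/164)
j=3 picked index 2: u0 ∈ [-51/328, 5/328)
j=4 picked index 3: u0 ∈ [-9/82, 9/82)
j=5 picked index 5: u0 ∈ [-5/328, 19/328)
j=6 picked index 6: u0 ∈ [-11/164, 21/164)
j=7 picked index 7: u0 ∈ [1/328, 1/8)
intersection: [1/328, 5/328)

1/328 5/328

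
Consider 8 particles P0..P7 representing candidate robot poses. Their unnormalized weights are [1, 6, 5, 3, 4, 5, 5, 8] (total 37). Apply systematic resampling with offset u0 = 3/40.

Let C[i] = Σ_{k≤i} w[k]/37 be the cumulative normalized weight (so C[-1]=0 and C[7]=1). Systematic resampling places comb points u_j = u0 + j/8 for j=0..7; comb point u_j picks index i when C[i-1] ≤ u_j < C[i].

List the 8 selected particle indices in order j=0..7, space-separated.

1 2 3 4 5 6 7 7

C = [1/37, 7/37, 12/37, 15/37, 19/37, 24/37, 29/37, 1]
j=0: u_0=3/40 ∈ [1/37, 7/37) → index 1
j=1: u_1=1/5 ∈ [7/37, 12/37) → index 2
j=2: u_2=13/40 ∈ [12/37, 15/37) → index 3
j=3: u_3=9/20 ∈ [15/37, 19/37) → index 4
j=4: u_4=23/40 ∈ [19/37, 24/37) → index 5
j=5: u_5=7/10 ∈ [24/37, 29/37) → index 6
j=6: u_6=33/40 ∈ [29/37, 1) → index 7
j=7: u_7=19/20 ∈ [29/37, 1) → index 7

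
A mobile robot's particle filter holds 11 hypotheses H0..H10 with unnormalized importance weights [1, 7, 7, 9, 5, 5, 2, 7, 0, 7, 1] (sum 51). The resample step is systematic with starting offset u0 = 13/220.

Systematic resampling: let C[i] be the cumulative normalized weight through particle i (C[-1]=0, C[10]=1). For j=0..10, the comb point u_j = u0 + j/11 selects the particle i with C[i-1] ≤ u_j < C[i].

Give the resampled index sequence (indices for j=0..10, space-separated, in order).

C = [1/51, 8/51, 5/17, 8/17, 29/51, 2/3, 12/17, 43/51, 43/51, 50/51, 1]
j=0: u_0=13/220 ∈ [1/51, 8/51) → index 1
j=1: u_1=3/20 ∈ [1/51, 8/51) → index 1
j=2: u_2=53/220 ∈ [8/51, 5/17) → index 2
j=3: u_3=73/220 ∈ [5/17, 8/17) → index 3
j=4: u_4=93/220 ∈ [5/17, 8/17) → index 3
j=5: u_5=113/220 ∈ [8/17, 29/51) → index 4
j=6: u_6=133/220 ∈ [29/51, 2/3) → index 5
j=7: u_7=153/220 ∈ [2/3, 12/17) → index 6
j=8: u_8=173/220 ∈ [12/17, 43/51) → index 7
j=9: u_9=193/220 ∈ [43/51, 50/51) → index 9
j=10: u_10=213/220 ∈ [43/51, 50/51) → index 9

1 1 2 3 3 4 5 6 7 9 9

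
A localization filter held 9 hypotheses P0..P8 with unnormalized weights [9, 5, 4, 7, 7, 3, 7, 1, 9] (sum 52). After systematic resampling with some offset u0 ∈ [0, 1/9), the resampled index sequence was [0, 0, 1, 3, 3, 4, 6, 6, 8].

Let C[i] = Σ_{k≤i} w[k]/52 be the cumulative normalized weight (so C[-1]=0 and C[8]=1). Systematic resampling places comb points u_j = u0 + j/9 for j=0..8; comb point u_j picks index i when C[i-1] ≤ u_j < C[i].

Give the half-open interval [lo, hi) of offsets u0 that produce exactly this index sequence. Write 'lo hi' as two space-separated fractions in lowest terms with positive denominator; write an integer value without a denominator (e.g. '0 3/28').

1/78 7/234

C = [9/52, 7/26, 9/26, 25/52, 8/13, 35/52, 21/26, 43/52, 1]
j=0 picked index 0: u0 ∈ [0, 9/52)
j=1 picked index 0: u0 ∈ [-1/9, 29/468)
j=2 picked index 1: u0 ∈ [-23/468, 11/234)
j=3 picked index 3: u0 ∈ [1/78, 23/156)
j=4 picked index 3: u0 ∈ [-23/234, 17/468)
j=5 picked index 4: u0 ∈ [-35/468, 7/117)
j=6 picked index 6: u0 ∈ [1/156, 11/78)
j=7 picked index 6: u0 ∈ [-49/468, 7/234)
j=8 picked index 8: u0 ∈ [-29/468, 1/9)
intersection: [1/78, 7/234)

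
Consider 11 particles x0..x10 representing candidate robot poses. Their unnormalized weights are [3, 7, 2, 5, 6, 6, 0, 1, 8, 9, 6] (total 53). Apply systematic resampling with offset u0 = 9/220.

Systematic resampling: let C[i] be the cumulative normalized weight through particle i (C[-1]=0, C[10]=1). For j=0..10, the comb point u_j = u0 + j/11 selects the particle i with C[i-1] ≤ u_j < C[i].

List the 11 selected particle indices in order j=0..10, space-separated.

C = [3/53, 10/53, 12/53, 17/53, 23/53, 29/53, 29/53, 30/53, 38/53, 47/53, 1]
j=0: u_0=9/220 ∈ [0, 3/53) → index 0
j=1: u_1=29/220 ∈ [3/53, 10/53) → index 1
j=2: u_2=49/220 ∈ [10/53, 12/53) → index 2
j=3: u_3=69/220 ∈ [12/53, 17/53) → index 3
j=4: u_4=89/220 ∈ [17/53, 23/53) → index 4
j=5: u_5=109/220 ∈ [23/53, 29/53) → index 5
j=6: u_6=129/220 ∈ [30/53, 38/53) → index 8
j=7: u_7=149/220 ∈ [30/53, 38/53) → index 8
j=8: u_8=169/220 ∈ [38/53, 47/53) → index 9
j=9: u_9=189/220 ∈ [38/53, 47/53) → index 9
j=10: u_10=19/20 ∈ [47/53, 1) → index 10

0 1 2 3 4 5 8 8 9 9 10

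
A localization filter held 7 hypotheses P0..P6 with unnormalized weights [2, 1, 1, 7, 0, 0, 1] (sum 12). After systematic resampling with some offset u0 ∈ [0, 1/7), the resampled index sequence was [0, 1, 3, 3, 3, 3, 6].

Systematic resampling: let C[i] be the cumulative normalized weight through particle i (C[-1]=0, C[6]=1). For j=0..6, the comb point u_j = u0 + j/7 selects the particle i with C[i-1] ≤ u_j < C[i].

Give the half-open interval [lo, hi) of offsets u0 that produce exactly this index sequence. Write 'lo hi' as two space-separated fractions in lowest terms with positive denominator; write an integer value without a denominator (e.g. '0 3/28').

C = [1/6, 1/4, 1/3, 11/12, 11/12, 11/12, 1]
j=0 picked index 0: u0 ∈ [0, 1/6)
j=1 picked index 1: u0 ∈ [1/42, 3/28)
j=2 picked index 3: u0 ∈ [1/21, 53/84)
j=3 picked index 3: u0 ∈ [-2/21, 41/84)
j=4 picked index 3: u0 ∈ [-5/21, 29/84)
j=5 picked index 3: u0 ∈ [-8/21, 17/84)
j=6 picked index 6: u0 ∈ [5/84, 1/7)
intersection: [5/84, 3/28)

5/84 3/28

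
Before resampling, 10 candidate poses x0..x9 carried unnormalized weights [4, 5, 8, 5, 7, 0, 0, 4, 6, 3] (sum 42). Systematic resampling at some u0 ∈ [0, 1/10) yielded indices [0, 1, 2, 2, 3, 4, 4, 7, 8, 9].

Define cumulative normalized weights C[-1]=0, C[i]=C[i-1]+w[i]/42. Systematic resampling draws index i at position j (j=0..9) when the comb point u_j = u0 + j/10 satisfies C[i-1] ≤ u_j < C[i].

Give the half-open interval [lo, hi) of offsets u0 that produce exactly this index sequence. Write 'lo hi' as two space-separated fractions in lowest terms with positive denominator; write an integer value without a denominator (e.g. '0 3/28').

1/35 3/35

C = [2/21, 3/14, 17/42, 11/21, 29/42, 29/42, 29/42, 11/14, 13/14, 1]
j=0 picked index 0: u0 ∈ [0, 2/21)
j=1 picked index 1: u0 ∈ [-1/210, 4/35)
j=2 picked index 2: u0 ∈ [1/70, 43/210)
j=3 picked index 2: u0 ∈ [-3/35, 11/105)
j=4 picked index 3: u0 ∈ [1/210, 13/105)
j=5 picked index 4: u0 ∈ [1/42, 4/21)
j=6 picked index 4: u0 ∈ [-8/105, 19/210)
j=7 picked index 7: u0 ∈ [-1/105, 3/35)
j=8 picked index 8: u0 ∈ [-1/70, 9/70)
j=9 picked index 9: u0 ∈ [1/35, 1/10)
intersection: [1/35, 3/35)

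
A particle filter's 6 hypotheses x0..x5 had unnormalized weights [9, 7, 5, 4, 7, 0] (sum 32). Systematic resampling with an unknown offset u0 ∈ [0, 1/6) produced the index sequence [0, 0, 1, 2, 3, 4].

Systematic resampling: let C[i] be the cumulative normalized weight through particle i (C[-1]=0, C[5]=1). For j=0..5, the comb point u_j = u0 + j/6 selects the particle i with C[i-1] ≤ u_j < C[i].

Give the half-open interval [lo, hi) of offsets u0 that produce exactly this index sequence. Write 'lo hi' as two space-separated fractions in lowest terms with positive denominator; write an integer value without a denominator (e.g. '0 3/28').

0 11/96

C = [9/32, 1/2, 21/32, 25/32, 1, 1]
j=0 picked index 0: u0 ∈ [0, 9/32)
j=1 picked index 0: u0 ∈ [-1/6, 11/96)
j=2 picked index 1: u0 ∈ [-5/96, 1/6)
j=3 picked index 2: u0 ∈ [0, 5/32)
j=4 picked index 3: u0 ∈ [-1/96, 11/96)
j=5 picked index 4: u0 ∈ [-5/96, 1/6)
intersection: [0, 11/96)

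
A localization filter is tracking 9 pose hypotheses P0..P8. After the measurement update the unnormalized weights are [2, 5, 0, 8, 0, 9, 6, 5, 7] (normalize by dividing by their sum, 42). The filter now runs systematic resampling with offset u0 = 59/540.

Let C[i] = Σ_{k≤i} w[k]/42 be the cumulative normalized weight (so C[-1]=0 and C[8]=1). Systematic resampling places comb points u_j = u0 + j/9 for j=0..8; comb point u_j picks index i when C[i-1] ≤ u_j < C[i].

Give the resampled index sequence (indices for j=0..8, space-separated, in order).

C = [1/21, 1/6, 1/6, 5/14, 5/14, 4/7, 5/7, 5/6, 1]
j=0: u_0=59/540 ∈ [1/21, 1/6) → index 1
j=1: u_1=119/540 ∈ [1/6, 5/14) → index 3
j=2: u_2=179/540 ∈ [1/6, 5/14) → index 3
j=3: u_3=239/540 ∈ [5/14, 4/7) → index 5
j=4: u_4=299/540 ∈ [5/14, 4/7) → index 5
j=5: u_5=359/540 ∈ [4/7, 5/7) → index 6
j=6: u_6=419/540 ∈ [5/7, 5/6) → index 7
j=7: u_7=479/540 ∈ [5/6, 1) → index 8
j=8: u_8=539/540 ∈ [5/6, 1) → index 8

1 3 3 5 5 6 7 8 8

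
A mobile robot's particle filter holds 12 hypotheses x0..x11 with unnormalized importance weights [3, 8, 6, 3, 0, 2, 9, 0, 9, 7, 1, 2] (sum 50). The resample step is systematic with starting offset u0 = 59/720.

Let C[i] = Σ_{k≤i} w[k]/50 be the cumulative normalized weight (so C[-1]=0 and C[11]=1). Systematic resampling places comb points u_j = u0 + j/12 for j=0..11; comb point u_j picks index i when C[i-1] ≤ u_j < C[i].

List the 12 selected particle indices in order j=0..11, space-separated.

C = [3/50, 11/50, 17/50, 2/5, 2/5, 11/25, 31/50, 31/50, 4/5, 47/50, 24/25, 1]
j=0: u_0=59/720 ∈ [3/50, 11/50) → index 1
j=1: u_1=119/720 ∈ [3/50, 11/50) → index 1
j=2: u_2=179/720 ∈ [11/50, 17/50) → index 2
j=3: u_3=239/720 ∈ [11/50, 17/50) → index 2
j=4: u_4=299/720 ∈ [2/5, 11/25) → index 5
j=5: u_5=359/720 ∈ [11/25, 31/50) → index 6
j=6: u_6=419/720 ∈ [11/25, 31/50) → index 6
j=7: u_7=479/720 ∈ [31/50, 4/5) → index 8
j=8: u_8=539/720 ∈ [31/50, 4/5) → index 8
j=9: u_9=599/720 ∈ [4/5, 47/50) → index 9
j=10: u_10=659/720 ∈ [4/5, 47/50) → index 9
j=11: u_11=719/720 ∈ [24/25, 1) → index 11

1 1 2 2 5 6 6 8 8 9 9 11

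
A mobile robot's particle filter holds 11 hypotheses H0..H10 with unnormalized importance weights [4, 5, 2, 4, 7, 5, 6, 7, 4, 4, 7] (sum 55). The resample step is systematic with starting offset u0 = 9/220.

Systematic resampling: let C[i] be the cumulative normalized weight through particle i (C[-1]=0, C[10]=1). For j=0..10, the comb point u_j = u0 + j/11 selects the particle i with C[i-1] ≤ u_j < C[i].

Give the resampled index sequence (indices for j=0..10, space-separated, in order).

C = [4/55, 9/55, 1/5, 3/11, 2/5, 27/55, 3/5, 8/11, 4/5, 48/55, 1]
j=0: u_0=9/220 ∈ [0, 4/55) → index 0
j=1: u_1=29/220 ∈ [4/55, 9/55) → index 1
j=2: u_2=49/220 ∈ [1/5, 3/11) → index 3
j=3: u_3=69/220 ∈ [3/11, 2/5) → index 4
j=4: u_4=89/220 ∈ [2/5, 27/55) → index 5
j=5: u_5=109/220 ∈ [27/55, 3/5) → index 6
j=6: u_6=129/220 ∈ [27/55, 3/5) → index 6
j=7: u_7=149/220 ∈ [3/5, 8/11) → index 7
j=8: u_8=169/220 ∈ [8/11, 4/5) → index 8
j=9: u_9=189/220 ∈ [4/5, 48/55) → index 9
j=10: u_10=19/20 ∈ [48/55, 1) → index 10

0 1 3 4 5 6 6 7 8 9 10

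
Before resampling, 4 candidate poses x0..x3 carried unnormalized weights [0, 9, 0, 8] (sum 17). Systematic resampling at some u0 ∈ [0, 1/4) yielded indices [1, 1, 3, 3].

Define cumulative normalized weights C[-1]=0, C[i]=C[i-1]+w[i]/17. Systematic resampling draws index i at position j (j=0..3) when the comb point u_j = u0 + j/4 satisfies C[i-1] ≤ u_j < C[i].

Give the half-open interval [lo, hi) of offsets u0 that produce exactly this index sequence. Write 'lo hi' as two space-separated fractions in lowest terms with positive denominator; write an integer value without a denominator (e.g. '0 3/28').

1/34 1/4

C = [0, 9/17, 9/17, 1]
j=0 picked index 1: u0 ∈ [0, 9/17)
j=1 picked index 1: u0 ∈ [-1/4, 19/68)
j=2 picked index 3: u0 ∈ [1/34, 1/2)
j=3 picked index 3: u0 ∈ [-15/68, 1/4)
intersection: [1/34, 1/4)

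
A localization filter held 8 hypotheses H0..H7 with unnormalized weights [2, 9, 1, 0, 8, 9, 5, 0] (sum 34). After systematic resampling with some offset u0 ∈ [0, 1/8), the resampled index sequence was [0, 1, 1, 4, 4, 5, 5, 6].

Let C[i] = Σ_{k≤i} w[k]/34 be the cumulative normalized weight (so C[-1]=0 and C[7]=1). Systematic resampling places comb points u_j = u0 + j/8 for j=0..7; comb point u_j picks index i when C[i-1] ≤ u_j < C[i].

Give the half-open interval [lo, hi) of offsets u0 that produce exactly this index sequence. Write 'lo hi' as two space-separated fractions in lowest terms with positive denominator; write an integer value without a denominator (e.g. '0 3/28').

0 1/17

C = [1/17, 11/34, 6/17, 6/17, 10/17, 29/34, 1, 1]
j=0 picked index 0: u0 ∈ [0, 1/17)
j=1 picked index 1: u0 ∈ [-9/136, 27/136)
j=2 picked index 1: u0 ∈ [-13/68, 5/68)
j=3 picked index 4: u0 ∈ [-3/136, 29/136)
j=4 picked index 4: u0 ∈ [-5/34, 3/34)
j=5 picked index 5: u0 ∈ [-5/136, 31/136)
j=6 picked index 5: u0 ∈ [-11/68, 7/68)
j=7 picked index 6: u0 ∈ [-3/136, 1/8)
intersection: [0, 1/17)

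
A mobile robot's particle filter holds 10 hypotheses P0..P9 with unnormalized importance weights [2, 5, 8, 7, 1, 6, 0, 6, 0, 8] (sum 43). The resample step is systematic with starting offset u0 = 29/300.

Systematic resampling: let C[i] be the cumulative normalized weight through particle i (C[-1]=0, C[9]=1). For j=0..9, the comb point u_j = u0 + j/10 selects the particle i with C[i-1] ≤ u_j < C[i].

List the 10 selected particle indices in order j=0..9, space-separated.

C = [2/43, 7/43, 15/43, 22/43, 23/43, 29/43, 29/43, 35/43, 35/43, 1]
j=0: u_0=29/300 ∈ [2/43, 7/43) → index 1
j=1: u_1=59/300 ∈ [7/43, 15/43) → index 2
j=2: u_2=89/300 ∈ [7/43, 15/43) → index 2
j=3: u_3=119/300 ∈ [15/43, 22/43) → index 3
j=4: u_4=149/300 ∈ [15/43, 22/43) → index 3
j=5: u_5=179/300 ∈ [23/43, 29/43) → index 5
j=6: u_6=209/300 ∈ [29/43, 35/43) → index 7
j=7: u_7=239/300 ∈ [29/43, 35/43) → index 7
j=8: u_8=269/300 ∈ [35/43, 1) → index 9
j=9: u_9=299/300 ∈ [35/43, 1) → index 9

1 2 2 3 3 5 7 7 9 9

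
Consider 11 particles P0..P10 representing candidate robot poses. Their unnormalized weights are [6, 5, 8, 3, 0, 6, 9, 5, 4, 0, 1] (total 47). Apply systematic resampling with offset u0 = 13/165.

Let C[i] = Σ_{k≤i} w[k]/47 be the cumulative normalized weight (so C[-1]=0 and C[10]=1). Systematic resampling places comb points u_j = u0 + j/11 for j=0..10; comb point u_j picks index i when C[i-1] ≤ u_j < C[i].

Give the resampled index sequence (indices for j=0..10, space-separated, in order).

C = [6/47, 11/47, 19/47, 22/47, 22/47, 28/47, 37/47, 42/47, 46/47, 46/47, 1]
j=0: u_0=13/165 ∈ [0, 6/47) → index 0
j=1: u_1=28/165 ∈ [6/47, 11/47) → index 1
j=2: u_2=43/165 ∈ [11/47, 19/47) → index 2
j=3: u_3=58/165 ∈ [11/47, 19/47) → index 2
j=4: u_4=73/165 ∈ [19/47, 22/47) → index 3
j=5: u_5=8/15 ∈ [22/47, 28/47) → index 5
j=6: u_6=103/165 ∈ [28/47, 37/47) → index 6
j=7: u_7=118/165 ∈ [28/47, 37/47) → index 6
j=8: u_8=133/165 ∈ [37/47, 42/47) → index 7
j=9: u_9=148/165 ∈ [42/47, 46/47) → index 8
j=10: u_10=163/165 ∈ [46/47, 1) → index 10

0 1 2 2 3 5 6 6 7 8 10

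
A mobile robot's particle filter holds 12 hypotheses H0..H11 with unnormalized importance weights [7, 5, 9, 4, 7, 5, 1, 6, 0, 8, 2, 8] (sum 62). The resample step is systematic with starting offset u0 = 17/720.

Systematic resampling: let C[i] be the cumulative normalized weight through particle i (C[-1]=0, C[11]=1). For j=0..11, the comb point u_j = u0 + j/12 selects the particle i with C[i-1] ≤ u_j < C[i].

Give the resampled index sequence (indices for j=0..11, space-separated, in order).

0 0 1 2 3 4 5 6 7 9 10 11

C = [7/62, 6/31, 21/62, 25/62, 16/31, 37/62, 19/31, 22/31, 22/31, 26/31, 27/31, 1]
j=0: u_0=17/720 ∈ [0, 7/62) → index 0
j=1: u_1=77/720 ∈ [0, 7/62) → index 0
j=2: u_2=137/720 ∈ [7/62, 6/31) → index 1
j=3: u_3=197/720 ∈ [6/31, 21/62) → index 2
j=4: u_4=257/720 ∈ [21/62, 25/62) → index 3
j=5: u_5=317/720 ∈ [25/62, 16/31) → index 4
j=6: u_6=377/720 ∈ [16/31, 37/62) → index 5
j=7: u_7=437/720 ∈ [37/62, 19/31) → index 6
j=8: u_8=497/720 ∈ [19/31, 22/31) → index 7
j=9: u_9=557/720 ∈ [22/31, 26/31) → index 9
j=10: u_10=617/720 ∈ [26/31, 27/31) → index 10
j=11: u_11=677/720 ∈ [27/31, 1) → index 11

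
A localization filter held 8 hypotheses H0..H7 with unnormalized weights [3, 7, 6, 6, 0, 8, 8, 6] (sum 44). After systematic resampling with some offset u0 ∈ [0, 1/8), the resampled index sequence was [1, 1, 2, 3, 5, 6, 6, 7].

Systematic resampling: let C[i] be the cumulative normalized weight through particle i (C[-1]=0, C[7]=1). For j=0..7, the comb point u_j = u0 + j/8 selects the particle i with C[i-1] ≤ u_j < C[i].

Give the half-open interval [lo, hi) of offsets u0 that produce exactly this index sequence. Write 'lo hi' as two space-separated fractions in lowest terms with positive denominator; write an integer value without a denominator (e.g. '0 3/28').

C = [3/44, 5/22, 4/11, 1/2, 1/2, 15/22, 19/22, 1]
j=0 picked index 1: u0 ∈ [3/44, 5/22)
j=1 picked index 1: u0 ∈ [-5/88, 9/88)
j=2 picked index 2: u0 ∈ [-1/44, 5/44)
j=3 picked index 3: u0 ∈ [-1/88, 1/8)
j=4 picked index 5: u0 ∈ [0, 2/11)
j=5 picked index 6: u0 ∈ [5/88, 21/88)
j=6 picked index 6: u0 ∈ [-3/44, 5/44)
j=7 picked index 7: u0 ∈ [-1/88, 1/8)
intersection: [3/44, 9/88)

3/44 9/88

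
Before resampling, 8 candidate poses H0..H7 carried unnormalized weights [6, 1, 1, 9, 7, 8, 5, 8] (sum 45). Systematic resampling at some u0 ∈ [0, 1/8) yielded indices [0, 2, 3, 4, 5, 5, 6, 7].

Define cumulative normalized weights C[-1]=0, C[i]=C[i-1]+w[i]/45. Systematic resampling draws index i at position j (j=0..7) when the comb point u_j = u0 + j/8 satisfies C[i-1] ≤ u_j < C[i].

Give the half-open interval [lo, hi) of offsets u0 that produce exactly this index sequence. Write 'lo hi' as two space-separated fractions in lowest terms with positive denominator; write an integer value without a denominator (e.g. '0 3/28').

1/30 19/360

C = [2/15, 7/45, 8/45, 17/45, 8/15, 32/45, 37/45, 1]
j=0 picked index 0: u0 ∈ [0, 2/15)
j=1 picked index 2: u0 ∈ [11/360, 19/360)
j=2 picked index 3: u0 ∈ [-13/180, 23/180)
j=3 picked index 4: u0 ∈ [1/360, 19/120)
j=4 picked index 5: u0 ∈ [1/30, 19/90)
j=5 picked index 5: u0 ∈ [-11/120, 31/360)
j=6 picked index 6: u0 ∈ [-7/180, 13/180)
j=7 picked index 7: u0 ∈ [-19/360, 1/8)
intersection: [1/30, 19/360)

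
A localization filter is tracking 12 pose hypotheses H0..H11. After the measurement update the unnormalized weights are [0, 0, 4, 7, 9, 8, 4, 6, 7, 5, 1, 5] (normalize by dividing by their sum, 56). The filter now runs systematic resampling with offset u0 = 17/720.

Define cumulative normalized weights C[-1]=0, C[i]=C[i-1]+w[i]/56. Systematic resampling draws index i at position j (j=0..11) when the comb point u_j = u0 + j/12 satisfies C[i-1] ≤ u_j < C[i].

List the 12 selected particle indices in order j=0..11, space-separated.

C = [0, 0, 1/14, 11/56, 5/14, 1/2, 4/7, 19/28, 45/56, 25/28, 51/56, 1]
j=0: u_0=17/720 ∈ [0, 1/14) → index 2
j=1: u_1=77/720 ∈ [1/14, 11/56) → index 3
j=2: u_2=137/720 ∈ [1/14, 11/56) → index 3
j=3: u_3=197/720 ∈ [11/56, 5/14) → index 4
j=4: u_4=257/720 ∈ [11/56, 5/14) → index 4
j=5: u_5=317/720 ∈ [5/14, 1/2) → index 5
j=6: u_6=377/720 ∈ [1/2, 4/7) → index 6
j=7: u_7=437/720 ∈ [4/7, 19/28) → index 7
j=8: u_8=497/720 ∈ [19/28, 45/56) → index 8
j=9: u_9=557/720 ∈ [19/28, 45/56) → index 8
j=10: u_10=617/720 ∈ [45/56, 25/28) → index 9
j=11: u_11=677/720 ∈ [51/56, 1) → index 11

2 3 3 4 4 5 6 7 8 8 9 11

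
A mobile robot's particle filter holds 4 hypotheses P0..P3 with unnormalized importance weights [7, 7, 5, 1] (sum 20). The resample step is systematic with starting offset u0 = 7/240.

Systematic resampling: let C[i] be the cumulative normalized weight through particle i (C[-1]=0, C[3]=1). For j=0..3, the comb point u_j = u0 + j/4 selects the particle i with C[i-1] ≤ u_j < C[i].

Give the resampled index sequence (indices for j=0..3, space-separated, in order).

C = [7/20, 7/10, 19/20, 1]
j=0: u_0=7/240 ∈ [0, 7/20) → index 0
j=1: u_1=67/240 ∈ [0, 7/20) → index 0
j=2: u_2=127/240 ∈ [7/20, 7/10) → index 1
j=3: u_3=187/240 ∈ [7/10, 19/20) → index 2

0 0 1 2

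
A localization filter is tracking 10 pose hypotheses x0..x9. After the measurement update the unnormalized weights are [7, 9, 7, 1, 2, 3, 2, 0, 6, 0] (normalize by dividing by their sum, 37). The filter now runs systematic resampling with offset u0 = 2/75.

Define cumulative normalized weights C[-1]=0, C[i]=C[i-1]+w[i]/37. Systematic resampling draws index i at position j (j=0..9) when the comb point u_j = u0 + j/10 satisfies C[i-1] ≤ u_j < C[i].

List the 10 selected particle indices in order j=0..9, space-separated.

C = [7/37, 16/37, 23/37, 24/37, 26/37, 29/37, 31/37, 31/37, 1, 1]
j=0: u_0=2/75 ∈ [0, 7/37) → index 0
j=1: u_1=19/150 ∈ [0, 7/37) → index 0
j=2: u_2=17/75 ∈ [7/37, 16/37) → index 1
j=3: u_3=49/150 ∈ [7/37, 16/37) → index 1
j=4: u_4=32/75 ∈ [7/37, 16/37) → index 1
j=5: u_5=79/150 ∈ [16/37, 23/37) → index 2
j=6: u_6=47/75 ∈ [23/37, 24/37) → index 3
j=7: u_7=109/150 ∈ [26/37, 29/37) → index 5
j=8: u_8=62/75 ∈ [29/37, 31/37) → index 6
j=9: u_9=139/150 ∈ [31/37, 1) → index 8

0 0 1 1 1 2 3 5 6 8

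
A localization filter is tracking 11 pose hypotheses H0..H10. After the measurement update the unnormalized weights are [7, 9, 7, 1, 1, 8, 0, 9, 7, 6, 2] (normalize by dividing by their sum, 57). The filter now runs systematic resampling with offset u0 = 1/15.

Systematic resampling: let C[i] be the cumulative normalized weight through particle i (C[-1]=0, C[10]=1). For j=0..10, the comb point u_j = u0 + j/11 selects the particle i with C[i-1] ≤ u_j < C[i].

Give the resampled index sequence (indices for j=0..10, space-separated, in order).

0 1 1 2 4 5 7 7 8 9 10

C = [7/57, 16/57, 23/57, 8/19, 25/57, 11/19, 11/19, 14/19, 49/57, 55/57, 1]
j=0: u_0=1/15 ∈ [0, 7/57) → index 0
j=1: u_1=26/165 ∈ [7/57, 16/57) → index 1
j=2: u_2=41/165 ∈ [7/57, 16/57) → index 1
j=3: u_3=56/165 ∈ [16/57, 23/57) → index 2
j=4: u_4=71/165 ∈ [8/19, 25/57) → index 4
j=5: u_5=86/165 ∈ [25/57, 11/19) → index 5
j=6: u_6=101/165 ∈ [11/19, 14/19) → index 7
j=7: u_7=116/165 ∈ [11/19, 14/19) → index 7
j=8: u_8=131/165 ∈ [14/19, 49/57) → index 8
j=9: u_9=146/165 ∈ [49/57, 55/57) → index 9
j=10: u_10=161/165 ∈ [55/57, 1) → index 10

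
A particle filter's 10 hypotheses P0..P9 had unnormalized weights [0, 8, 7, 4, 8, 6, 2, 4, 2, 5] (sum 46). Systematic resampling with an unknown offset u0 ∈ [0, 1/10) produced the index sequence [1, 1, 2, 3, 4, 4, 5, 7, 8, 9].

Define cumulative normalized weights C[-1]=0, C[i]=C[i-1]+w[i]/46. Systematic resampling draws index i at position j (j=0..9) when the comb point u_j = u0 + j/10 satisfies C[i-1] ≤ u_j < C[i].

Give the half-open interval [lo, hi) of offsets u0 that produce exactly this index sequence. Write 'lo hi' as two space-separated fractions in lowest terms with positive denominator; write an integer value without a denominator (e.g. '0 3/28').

7/115 17/230

C = [0, 4/23, 15/46, 19/46, 27/46, 33/46, 35/46, 39/46, 41/46, 1]
j=0 picked index 1: u0 ∈ [0, 4/23)
j=1 picked index 1: u0 ∈ [-1/10, 17/230)
j=2 picked index 2: u0 ∈ [-3/115, 29/230)
j=3 picked index 3: u0 ∈ [3/115, 13/115)
j=4 picked index 4: u0 ∈ [3/230, 43/230)
j=5 picked index 4: u0 ∈ [-2/23, 2/23)
j=6 picked index 5: u0 ∈ [-3/230, 27/230)
j=7 picked index 7: u0 ∈ [7/115, 17/115)
j=8 picked index 8: u0 ∈ [11/230, 21/230)
j=9 picked index 9: u0 ∈ [-1/115, 1/10)
intersection: [7/115, 17/230)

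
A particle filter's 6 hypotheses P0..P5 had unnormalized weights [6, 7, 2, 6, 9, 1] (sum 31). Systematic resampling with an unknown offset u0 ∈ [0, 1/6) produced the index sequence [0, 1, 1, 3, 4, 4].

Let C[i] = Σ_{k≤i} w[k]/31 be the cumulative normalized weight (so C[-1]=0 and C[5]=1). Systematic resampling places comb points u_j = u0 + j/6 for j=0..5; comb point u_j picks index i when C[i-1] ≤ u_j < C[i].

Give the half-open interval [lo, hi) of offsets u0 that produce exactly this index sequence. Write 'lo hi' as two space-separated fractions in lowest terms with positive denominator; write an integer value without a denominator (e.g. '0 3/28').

C = [6/31, 13/31, 15/31, 21/31, 30/31, 1]
j=0 picked index 0: u0 ∈ [0, 6/31)
j=1 picked index 1: u0 ∈ [5/186, 47/186)
j=2 picked index 1: u0 ∈ [-13/93, 8/93)
j=3 picked index 3: u0 ∈ [-1/62, 11/62)
j=4 picked index 4: u0 ∈ [1/93, 28/93)
j=5 picked index 4: u0 ∈ [-29/186, 25/186)
intersection: [5/186, 8/93)

5/186 8/93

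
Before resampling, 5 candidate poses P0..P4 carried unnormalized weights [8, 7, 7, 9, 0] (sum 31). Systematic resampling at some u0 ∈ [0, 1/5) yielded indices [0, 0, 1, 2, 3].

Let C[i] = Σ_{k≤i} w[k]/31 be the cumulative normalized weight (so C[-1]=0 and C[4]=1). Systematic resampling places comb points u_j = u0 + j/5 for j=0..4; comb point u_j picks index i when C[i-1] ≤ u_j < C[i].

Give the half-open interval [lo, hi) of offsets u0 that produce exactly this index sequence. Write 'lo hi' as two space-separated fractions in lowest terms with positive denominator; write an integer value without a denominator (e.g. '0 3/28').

C = [8/31, 15/31, 22/31, 1, 1]
j=0 picked index 0: u0 ∈ [0, 8/31)
j=1 picked index 0: u0 ∈ [-1/5, 9/155)
j=2 picked index 1: u0 ∈ [-22/155, 13/155)
j=3 picked index 2: u0 ∈ [-18/155, 17/155)
j=4 picked index 3: u0 ∈ [-14/155, 1/5)
intersection: [0, 9/155)

0 9/155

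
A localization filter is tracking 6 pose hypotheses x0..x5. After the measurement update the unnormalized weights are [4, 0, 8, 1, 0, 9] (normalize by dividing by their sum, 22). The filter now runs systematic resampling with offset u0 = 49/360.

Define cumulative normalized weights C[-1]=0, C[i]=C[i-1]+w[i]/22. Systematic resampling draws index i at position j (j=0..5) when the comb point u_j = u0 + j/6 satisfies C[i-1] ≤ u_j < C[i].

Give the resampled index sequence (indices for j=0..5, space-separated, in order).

0 2 2 5 5 5

C = [2/11, 2/11, 6/11, 13/22, 13/22, 1]
j=0: u_0=49/360 ∈ [0, 2/11) → index 0
j=1: u_1=109/360 ∈ [2/11, 6/11) → index 2
j=2: u_2=169/360 ∈ [2/11, 6/11) → index 2
j=3: u_3=229/360 ∈ [13/22, 1) → index 5
j=4: u_4=289/360 ∈ [13/22, 1) → index 5
j=5: u_5=349/360 ∈ [13/22, 1) → index 5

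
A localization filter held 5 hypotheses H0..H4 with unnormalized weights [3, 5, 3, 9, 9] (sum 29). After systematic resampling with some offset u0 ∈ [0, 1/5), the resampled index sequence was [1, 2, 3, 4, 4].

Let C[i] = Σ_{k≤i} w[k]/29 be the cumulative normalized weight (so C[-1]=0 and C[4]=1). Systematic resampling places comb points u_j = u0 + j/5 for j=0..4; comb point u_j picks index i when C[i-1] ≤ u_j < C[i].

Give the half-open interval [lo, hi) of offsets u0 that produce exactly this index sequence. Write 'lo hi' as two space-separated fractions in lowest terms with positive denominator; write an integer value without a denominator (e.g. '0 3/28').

3/29 26/145

C = [3/29, 8/29, 11/29, 20/29, 1]
j=0 picked index 1: u0 ∈ [3/29, 8/29)
j=1 picked index 2: u0 ∈ [11/145, 26/145)
j=2 picked index 3: u0 ∈ [-3/145, 42/145)
j=3 picked index 4: u0 ∈ [13/145, 2/5)
j=4 picked index 4: u0 ∈ [-16/145, 1/5)
intersection: [3/29, 26/145)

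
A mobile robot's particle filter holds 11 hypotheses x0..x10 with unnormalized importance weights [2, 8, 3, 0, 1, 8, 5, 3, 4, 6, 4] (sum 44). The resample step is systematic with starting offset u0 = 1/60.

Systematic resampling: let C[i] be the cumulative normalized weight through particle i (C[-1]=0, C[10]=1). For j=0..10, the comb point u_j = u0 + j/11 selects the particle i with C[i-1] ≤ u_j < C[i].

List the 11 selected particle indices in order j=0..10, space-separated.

0 1 1 2 5 5 6 7 8 9 10

C = [1/22, 5/22, 13/44, 13/44, 7/22, 1/2, 27/44, 15/22, 17/22, 10/11, 1]
j=0: u_0=1/60 ∈ [0, 1/22) → index 0
j=1: u_1=71/660 ∈ [1/22, 5/22) → index 1
j=2: u_2=131/660 ∈ [1/22, 5/22) → index 1
j=3: u_3=191/660 ∈ [5/22, 13/44) → index 2
j=4: u_4=251/660 ∈ [7/22, 1/2) → index 5
j=5: u_5=311/660 ∈ [7/22, 1/2) → index 5
j=6: u_6=371/660 ∈ [1/2, 27/44) → index 6
j=7: u_7=431/660 ∈ [27/44, 15/22) → index 7
j=8: u_8=491/660 ∈ [15/22, 17/22) → index 8
j=9: u_9=551/660 ∈ [17/22, 10/11) → index 9
j=10: u_10=611/660 ∈ [10/11, 1) → index 10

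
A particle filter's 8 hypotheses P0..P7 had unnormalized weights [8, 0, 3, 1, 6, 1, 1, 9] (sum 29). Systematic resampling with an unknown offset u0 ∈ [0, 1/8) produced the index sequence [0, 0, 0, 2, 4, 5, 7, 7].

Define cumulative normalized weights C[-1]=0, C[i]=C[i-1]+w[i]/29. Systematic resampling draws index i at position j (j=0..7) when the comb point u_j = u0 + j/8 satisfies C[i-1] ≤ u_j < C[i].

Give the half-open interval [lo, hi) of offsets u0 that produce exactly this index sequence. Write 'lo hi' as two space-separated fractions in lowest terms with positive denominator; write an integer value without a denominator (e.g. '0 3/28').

C = [8/29, 8/29, 11/29, 12/29, 18/29, 19/29, 20/29, 1]
j=0 picked index 0: u0 ∈ [0, 8/29)
j=1 picked index 0: u0 ∈ [-1/8, 35/232)
j=2 picked index 0: u0 ∈ [-1/4, 3/116)
j=3 picked index 2: u0 ∈ [-23/232, 1/232)
j=4 picked index 4: u0 ∈ [-5/58, 7/58)
j=5 picked index 5: u0 ∈ [-1/232, 7/232)
j=6 picked index 7: u0 ∈ [-7/116, 1/4)
j=7 picked index 7: u0 ∈ [-43/232, 1/8)
intersection: [0, 1/232)

0 1/232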